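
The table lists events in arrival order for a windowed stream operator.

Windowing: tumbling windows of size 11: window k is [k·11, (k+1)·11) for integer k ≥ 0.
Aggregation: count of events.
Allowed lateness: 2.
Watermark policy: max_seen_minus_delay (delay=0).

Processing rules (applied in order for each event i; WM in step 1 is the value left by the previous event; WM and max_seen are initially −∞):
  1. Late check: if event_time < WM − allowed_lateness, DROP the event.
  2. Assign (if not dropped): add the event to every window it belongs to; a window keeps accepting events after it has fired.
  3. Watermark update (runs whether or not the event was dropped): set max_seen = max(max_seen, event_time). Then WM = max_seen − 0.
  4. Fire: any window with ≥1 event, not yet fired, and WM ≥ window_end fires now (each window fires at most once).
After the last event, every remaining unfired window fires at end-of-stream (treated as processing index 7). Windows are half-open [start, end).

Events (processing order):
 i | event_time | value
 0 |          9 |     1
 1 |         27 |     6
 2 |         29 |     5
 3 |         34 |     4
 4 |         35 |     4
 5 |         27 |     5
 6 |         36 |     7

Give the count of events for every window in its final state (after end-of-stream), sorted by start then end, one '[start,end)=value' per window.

i=0 t=9 v=1: → [0,11); WM=9
i=1 t=27 v=6: → [22,33); WM=27; [0,11) fires=1
i=2 t=29 v=5: → [22,33); WM=29
i=3 t=34 v=4: → [33,44); WM=34; [22,33) fires=2
i=4 t=35 v=4: → [33,44); WM=35
i=5 t=27 v=5: DROP (t<35-2); WM=35
i=6 t=36 v=7: → [33,44); WM=36

[0,11)=1 [22,33)=2 [33,44)=3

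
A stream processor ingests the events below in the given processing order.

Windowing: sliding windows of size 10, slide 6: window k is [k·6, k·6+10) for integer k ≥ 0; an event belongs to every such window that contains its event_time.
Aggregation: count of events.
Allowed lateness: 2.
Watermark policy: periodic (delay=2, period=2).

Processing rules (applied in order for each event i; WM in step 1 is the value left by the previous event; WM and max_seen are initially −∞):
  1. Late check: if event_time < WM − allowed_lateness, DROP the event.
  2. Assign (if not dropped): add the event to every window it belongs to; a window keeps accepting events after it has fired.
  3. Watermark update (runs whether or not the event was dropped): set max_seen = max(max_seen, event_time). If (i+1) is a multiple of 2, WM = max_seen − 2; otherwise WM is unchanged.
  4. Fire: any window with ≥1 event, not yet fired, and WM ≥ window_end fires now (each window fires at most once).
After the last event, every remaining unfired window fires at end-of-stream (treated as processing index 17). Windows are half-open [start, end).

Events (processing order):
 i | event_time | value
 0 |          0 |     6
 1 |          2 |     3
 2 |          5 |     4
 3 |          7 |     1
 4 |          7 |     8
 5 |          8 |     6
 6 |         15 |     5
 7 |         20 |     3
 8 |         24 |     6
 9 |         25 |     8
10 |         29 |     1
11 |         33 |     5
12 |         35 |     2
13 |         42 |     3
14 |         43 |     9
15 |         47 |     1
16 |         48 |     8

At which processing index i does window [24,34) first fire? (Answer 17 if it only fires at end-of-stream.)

i=0 t=0 v=6: → [0,10); WM=−∞
i=1 t=2 v=3: → [0,10); WM=0
i=2 t=5 v=4: → [0,10); WM=0
i=3 t=7 v=1: → [6,16),[0,10); WM=5
i=4 t=7 v=8: → [6,16),[0,10); WM=5
i=5 t=8 v=6: → [6,16),[0,10); WM=6
i=6 t=15 v=5: → [12,22),[6,16); WM=6
i=7 t=20 v=3: → [18,28),[12,22); WM=18; [0,10) fires=6 [6,16) fires=4
i=8 t=24 v=6: → [24,34),[18,28); WM=18
i=9 t=25 v=8: → [24,34),[18,28); WM=23; [12,22) fires=2
i=10 t=29 v=1: → [24,34); WM=23
i=11 t=33 v=5: → [30,40),[24,34); WM=31; [18,28) fires=3
i=12 t=35 v=2: → [30,40); WM=31
i=13 t=42 v=3: → [42,52),[36,46); WM=40; [24,34) fires=4 [30,40) fires=2
i=14 t=43 v=9: → [42,52),[36,46); WM=40
i=15 t=47 v=1: → [42,52); WM=45
i=16 t=48 v=8: → [48,58),[42,52); WM=45

13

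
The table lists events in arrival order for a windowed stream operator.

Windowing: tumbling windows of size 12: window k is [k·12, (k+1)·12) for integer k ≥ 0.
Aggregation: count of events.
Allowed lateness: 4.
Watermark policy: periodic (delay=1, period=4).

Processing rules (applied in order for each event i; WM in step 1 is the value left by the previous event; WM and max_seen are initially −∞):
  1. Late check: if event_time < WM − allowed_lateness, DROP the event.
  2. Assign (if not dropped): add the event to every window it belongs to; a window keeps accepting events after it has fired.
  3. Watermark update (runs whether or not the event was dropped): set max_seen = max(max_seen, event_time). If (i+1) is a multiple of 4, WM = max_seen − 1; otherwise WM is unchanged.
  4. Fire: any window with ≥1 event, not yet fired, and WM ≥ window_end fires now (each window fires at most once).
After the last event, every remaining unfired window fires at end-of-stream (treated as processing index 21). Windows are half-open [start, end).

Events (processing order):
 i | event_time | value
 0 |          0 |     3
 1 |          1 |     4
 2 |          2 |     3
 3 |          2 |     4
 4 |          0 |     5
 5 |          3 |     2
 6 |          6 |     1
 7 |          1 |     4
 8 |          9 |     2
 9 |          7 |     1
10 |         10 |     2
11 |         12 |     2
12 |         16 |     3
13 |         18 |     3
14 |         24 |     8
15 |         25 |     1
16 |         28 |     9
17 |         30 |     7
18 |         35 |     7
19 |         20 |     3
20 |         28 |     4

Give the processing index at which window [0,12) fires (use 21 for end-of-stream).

i=0 t=0 v=3: → [0,12); WM=−∞
i=1 t=1 v=4: → [0,12); WM=−∞
i=2 t=2 v=3: → [0,12); WM=−∞
i=3 t=2 v=4: → [0,12); WM=1
i=4 t=0 v=5: → [0,12); WM=1
i=5 t=3 v=2: → [0,12); WM=1
i=6 t=6 v=1: → [0,12); WM=1
i=7 t=1 v=4: → [0,12); WM=5
i=8 t=9 v=2: → [0,12); WM=5
i=9 t=7 v=1: → [0,12); WM=5
i=10 t=10 v=2: → [0,12); WM=5
i=11 t=12 v=2: → [12,24); WM=11
i=12 t=16 v=3: → [12,24); WM=11
i=13 t=18 v=3: → [12,24); WM=11
i=14 t=24 v=8: → [24,36); WM=11
i=15 t=25 v=1: → [24,36); WM=24; [0,12) fires=11 [12,24) fires=3
i=16 t=28 v=9: → [24,36); WM=24
i=17 t=30 v=7: → [24,36); WM=24
i=18 t=35 v=7: → [24,36); WM=24
i=19 t=20 v=3: → [12,24); WM=34
i=20 t=28 v=4: DROP (t<34-4); WM=34

15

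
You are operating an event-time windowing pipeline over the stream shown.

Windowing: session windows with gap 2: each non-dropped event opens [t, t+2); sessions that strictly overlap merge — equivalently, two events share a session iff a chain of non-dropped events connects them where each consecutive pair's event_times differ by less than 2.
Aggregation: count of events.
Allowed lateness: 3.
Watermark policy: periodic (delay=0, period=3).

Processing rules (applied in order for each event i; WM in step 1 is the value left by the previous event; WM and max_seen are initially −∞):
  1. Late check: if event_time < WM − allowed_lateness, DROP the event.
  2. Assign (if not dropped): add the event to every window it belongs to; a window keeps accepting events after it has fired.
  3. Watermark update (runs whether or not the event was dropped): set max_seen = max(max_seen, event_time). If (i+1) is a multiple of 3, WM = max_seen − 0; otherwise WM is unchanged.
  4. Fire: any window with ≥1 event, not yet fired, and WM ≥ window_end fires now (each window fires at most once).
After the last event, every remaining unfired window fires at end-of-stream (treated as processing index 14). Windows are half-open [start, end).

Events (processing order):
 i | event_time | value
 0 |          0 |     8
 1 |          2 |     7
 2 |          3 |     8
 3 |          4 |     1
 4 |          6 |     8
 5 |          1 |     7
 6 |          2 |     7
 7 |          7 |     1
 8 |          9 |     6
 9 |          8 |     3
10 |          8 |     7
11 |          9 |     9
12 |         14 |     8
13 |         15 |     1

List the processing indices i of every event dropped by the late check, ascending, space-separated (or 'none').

6

i=0 t=0 v=8: → [0,2); WM=−∞
i=1 t=2 v=7: → [2,4); WM=−∞
i=2 t=3 v=8: → [2,5); WM=3
i=3 t=4 v=1: → [2,6); WM=3
i=4 t=6 v=8: → [6,8); WM=3
i=5 t=1 v=7: → [0,6); WM=6
i=6 t=2 v=7: DROP (t<6-3); WM=6
i=7 t=7 v=1: → [6,9); WM=6
i=8 t=9 v=6: → [9,11); WM=9
i=9 t=8 v=3: → [6,11); WM=9
i=10 t=8 v=7: → [6,11); WM=9
i=11 t=9 v=9: → [6,11); WM=9
i=12 t=14 v=8: → [14,16); WM=9
i=13 t=15 v=1: → [14,17); WM=9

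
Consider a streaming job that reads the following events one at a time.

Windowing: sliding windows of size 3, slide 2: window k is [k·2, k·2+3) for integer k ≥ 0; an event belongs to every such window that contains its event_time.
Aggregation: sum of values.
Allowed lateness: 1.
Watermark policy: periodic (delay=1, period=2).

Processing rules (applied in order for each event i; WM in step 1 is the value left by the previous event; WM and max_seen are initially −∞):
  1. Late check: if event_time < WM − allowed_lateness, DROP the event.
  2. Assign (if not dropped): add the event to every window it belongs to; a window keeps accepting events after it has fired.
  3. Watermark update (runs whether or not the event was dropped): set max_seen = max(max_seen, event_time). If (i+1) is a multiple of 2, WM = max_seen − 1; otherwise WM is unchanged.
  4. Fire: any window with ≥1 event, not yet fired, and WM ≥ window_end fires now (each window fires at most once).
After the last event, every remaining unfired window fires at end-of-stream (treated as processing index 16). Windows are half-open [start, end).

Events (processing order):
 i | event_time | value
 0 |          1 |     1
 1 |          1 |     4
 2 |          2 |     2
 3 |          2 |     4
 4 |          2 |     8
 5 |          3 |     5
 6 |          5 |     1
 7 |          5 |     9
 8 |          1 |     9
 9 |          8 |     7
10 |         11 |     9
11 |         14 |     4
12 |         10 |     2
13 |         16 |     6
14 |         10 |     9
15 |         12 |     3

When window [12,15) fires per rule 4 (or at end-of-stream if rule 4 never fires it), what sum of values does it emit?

i=0 t=1 v=1: → [0,3); WM=−∞
i=1 t=1 v=4: → [0,3); WM=0
i=2 t=2 v=2: → [2,5),[0,3); WM=0
i=3 t=2 v=4: → [2,5),[0,3); WM=1
i=4 t=2 v=8: → [2,5),[0,3); WM=1
i=5 t=3 v=5: → [2,5); WM=2
i=6 t=5 v=1: → [4,7); WM=2
i=7 t=5 v=9: → [4,7); WM=4; [0,3) fires=19
i=8 t=1 v=9: DROP (t<4-1); WM=4
i=9 t=8 v=7: → [8,11),[6,9); WM=7; [2,5) fires=19 [4,7) fires=10
i=10 t=11 v=9: → [10,13); WM=7
i=11 t=14 v=4: → [14,17),[12,15); WM=13; [6,9) fires=7 [8,11) fires=7 [10,13) fires=9
i=12 t=10 v=2: DROP (t<13-1); WM=13
i=13 t=16 v=6: → [16,19),[14,17); WM=15; [12,15) fires=4
i=14 t=10 v=9: DROP (t<15-1); WM=15
i=15 t=12 v=3: DROP (t<15-1); WM=15

4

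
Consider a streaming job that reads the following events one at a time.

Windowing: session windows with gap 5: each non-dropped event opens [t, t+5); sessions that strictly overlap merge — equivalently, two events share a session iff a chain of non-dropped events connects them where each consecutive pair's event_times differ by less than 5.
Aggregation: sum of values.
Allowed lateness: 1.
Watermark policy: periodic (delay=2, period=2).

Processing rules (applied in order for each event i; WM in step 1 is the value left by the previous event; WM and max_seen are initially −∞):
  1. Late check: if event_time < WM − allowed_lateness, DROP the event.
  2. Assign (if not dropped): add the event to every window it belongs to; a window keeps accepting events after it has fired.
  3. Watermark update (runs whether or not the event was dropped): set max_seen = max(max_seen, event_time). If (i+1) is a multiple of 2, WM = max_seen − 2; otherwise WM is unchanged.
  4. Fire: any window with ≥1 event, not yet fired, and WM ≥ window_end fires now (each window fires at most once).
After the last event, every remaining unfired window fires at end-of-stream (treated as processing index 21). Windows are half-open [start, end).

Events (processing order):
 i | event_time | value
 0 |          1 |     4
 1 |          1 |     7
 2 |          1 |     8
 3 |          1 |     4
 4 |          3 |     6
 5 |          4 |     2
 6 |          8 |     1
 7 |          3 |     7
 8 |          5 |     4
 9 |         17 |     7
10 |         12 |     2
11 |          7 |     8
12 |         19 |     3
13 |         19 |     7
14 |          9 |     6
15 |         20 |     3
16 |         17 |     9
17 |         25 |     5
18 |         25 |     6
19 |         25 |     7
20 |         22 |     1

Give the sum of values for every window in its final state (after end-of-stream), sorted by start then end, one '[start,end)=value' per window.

[1,13)=43 [17,30)=48

i=0 t=1 v=4: → [1,6); WM=−∞
i=1 t=1 v=7: → [1,6); WM=-1
i=2 t=1 v=8: → [1,6); WM=-1
i=3 t=1 v=4: → [1,6); WM=-1
i=4 t=3 v=6: → [1,8); WM=-1
i=5 t=4 v=2: → [1,9); WM=2
i=6 t=8 v=1: → [1,13); WM=2
i=7 t=3 v=7: → [1,13); WM=6
i=8 t=5 v=4: → [1,13); WM=6
i=9 t=17 v=7: → [17,22); WM=15
i=10 t=12 v=2: DROP (t<15-1); WM=15
i=11 t=7 v=8: DROP (t<15-1); WM=15
i=12 t=19 v=3: → [17,24); WM=15
i=13 t=19 v=7: → [17,24); WM=17
i=14 t=9 v=6: DROP (t<17-1); WM=17
i=15 t=20 v=3: → [17,25); WM=18
i=16 t=17 v=9: → [17,25); WM=18
i=17 t=25 v=5: → [25,30); WM=23
i=18 t=25 v=6: → [25,30); WM=23
i=19 t=25 v=7: → [25,30); WM=23
i=20 t=22 v=1: → [17,30); WM=23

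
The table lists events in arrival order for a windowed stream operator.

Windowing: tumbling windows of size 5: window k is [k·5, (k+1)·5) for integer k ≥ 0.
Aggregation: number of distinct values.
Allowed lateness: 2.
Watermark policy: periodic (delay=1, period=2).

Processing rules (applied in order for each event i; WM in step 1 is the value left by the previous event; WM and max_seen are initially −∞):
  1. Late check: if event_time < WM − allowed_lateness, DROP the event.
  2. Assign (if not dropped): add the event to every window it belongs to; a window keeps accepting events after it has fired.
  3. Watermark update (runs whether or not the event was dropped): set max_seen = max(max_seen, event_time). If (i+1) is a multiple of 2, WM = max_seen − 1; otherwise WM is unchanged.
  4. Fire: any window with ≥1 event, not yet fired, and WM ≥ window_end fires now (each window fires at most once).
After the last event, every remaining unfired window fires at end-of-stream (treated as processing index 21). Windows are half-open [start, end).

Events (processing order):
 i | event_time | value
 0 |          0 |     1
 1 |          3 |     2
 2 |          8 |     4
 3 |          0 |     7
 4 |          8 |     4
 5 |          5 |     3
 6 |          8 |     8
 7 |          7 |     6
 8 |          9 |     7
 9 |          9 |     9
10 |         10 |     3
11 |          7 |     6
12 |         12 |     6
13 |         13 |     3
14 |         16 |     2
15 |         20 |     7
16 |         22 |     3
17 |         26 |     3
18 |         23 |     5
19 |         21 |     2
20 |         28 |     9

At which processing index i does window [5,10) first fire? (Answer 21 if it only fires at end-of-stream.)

13

i=0 t=0 v=1: → [0,5); WM=−∞
i=1 t=3 v=2: → [0,5); WM=2
i=2 t=8 v=4: → [5,10); WM=2
i=3 t=0 v=7: → [0,5); WM=7; [0,5) fires=3
i=4 t=8 v=4: → [5,10); WM=7
i=5 t=5 v=3: → [5,10); WM=7
i=6 t=8 v=8: → [5,10); WM=7
i=7 t=7 v=6: → [5,10); WM=7
i=8 t=9 v=7: → [5,10); WM=7
i=9 t=9 v=9: → [5,10); WM=8
i=10 t=10 v=3: → [10,15); WM=8
i=11 t=7 v=6: → [5,10); WM=9
i=12 t=12 v=6: → [10,15); WM=9
i=13 t=13 v=3: → [10,15); WM=12; [5,10) fires=6
i=14 t=16 v=2: → [15,20); WM=12
i=15 t=20 v=7: → [20,25); WM=19; [10,15) fires=2
i=16 t=22 v=3: → [20,25); WM=19
i=17 t=26 v=3: → [25,30); WM=25; [15,20) fires=1 [20,25) fires=2
i=18 t=23 v=5: → [20,25); WM=25
i=19 t=21 v=2: DROP (t<25-2); WM=25
i=20 t=28 v=9: → [25,30); WM=25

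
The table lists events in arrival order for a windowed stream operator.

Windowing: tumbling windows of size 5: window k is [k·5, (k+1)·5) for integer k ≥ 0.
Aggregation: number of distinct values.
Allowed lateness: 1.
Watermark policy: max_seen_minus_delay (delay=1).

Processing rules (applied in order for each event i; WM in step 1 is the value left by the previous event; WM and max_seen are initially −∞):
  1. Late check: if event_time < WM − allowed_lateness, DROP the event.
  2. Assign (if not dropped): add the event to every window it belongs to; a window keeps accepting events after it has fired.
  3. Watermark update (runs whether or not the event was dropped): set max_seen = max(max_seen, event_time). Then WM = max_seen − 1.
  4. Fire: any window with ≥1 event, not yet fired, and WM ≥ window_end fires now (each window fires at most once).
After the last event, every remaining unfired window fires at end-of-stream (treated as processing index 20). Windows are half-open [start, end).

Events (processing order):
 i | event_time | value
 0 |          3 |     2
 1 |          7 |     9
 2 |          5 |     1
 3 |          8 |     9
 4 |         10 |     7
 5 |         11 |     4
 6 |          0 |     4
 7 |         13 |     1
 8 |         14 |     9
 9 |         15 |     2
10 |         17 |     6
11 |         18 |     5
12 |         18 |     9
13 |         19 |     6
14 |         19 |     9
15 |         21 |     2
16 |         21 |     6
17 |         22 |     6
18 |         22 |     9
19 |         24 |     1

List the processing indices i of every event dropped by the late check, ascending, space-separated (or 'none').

i=0 t=3 v=2: → [0,5); WM=2
i=1 t=7 v=9: → [5,10); WM=6; [0,5) fires=1
i=2 t=5 v=1: → [5,10); WM=6
i=3 t=8 v=9: → [5,10); WM=7
i=4 t=10 v=7: → [10,15); WM=9
i=5 t=11 v=4: → [10,15); WM=10; [5,10) fires=2
i=6 t=0 v=4: DROP (t<10-1); WM=10
i=7 t=13 v=1: → [10,15); WM=12
i=8 t=14 v=9: → [10,15); WM=13
i=9 t=15 v=2: → [15,20); WM=14
i=10 t=17 v=6: → [15,20); WM=16; [10,15) fires=4
i=11 t=18 v=5: → [15,20); WM=17
i=12 t=18 v=9: → [15,20); WM=17
i=13 t=19 v=6: → [15,20); WM=18
i=14 t=19 v=9: → [15,20); WM=18
i=15 t=21 v=2: → [20,25); WM=20; [15,20) fires=4
i=16 t=21 v=6: → [20,25); WM=20
i=17 t=22 v=6: → [20,25); WM=21
i=18 t=22 v=9: → [20,25); WM=21
i=19 t=24 v=1: → [20,25); WM=23

6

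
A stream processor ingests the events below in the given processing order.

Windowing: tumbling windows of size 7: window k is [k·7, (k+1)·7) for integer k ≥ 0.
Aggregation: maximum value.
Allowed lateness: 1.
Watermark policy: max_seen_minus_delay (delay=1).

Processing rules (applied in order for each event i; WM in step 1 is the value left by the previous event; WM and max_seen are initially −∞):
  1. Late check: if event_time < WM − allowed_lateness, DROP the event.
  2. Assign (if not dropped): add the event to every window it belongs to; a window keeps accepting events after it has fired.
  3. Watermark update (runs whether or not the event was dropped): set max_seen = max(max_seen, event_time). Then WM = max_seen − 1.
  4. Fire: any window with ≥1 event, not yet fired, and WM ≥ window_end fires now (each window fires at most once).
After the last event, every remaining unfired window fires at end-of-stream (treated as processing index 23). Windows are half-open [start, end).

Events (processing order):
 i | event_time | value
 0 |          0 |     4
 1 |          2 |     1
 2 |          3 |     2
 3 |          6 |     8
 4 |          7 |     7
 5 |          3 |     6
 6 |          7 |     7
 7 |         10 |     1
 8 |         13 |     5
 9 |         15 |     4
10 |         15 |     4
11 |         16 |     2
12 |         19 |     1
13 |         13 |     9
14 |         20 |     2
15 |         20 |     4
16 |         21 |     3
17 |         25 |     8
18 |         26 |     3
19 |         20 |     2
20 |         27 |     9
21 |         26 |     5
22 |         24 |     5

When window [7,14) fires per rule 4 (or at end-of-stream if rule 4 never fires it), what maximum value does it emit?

i=0 t=0 v=4: → [0,7); WM=-1
i=1 t=2 v=1: → [0,7); WM=1
i=2 t=3 v=2: → [0,7); WM=2
i=3 t=6 v=8: → [0,7); WM=5
i=4 t=7 v=7: → [7,14); WM=6
i=5 t=3 v=6: DROP (t<6-1); WM=6
i=6 t=7 v=7: → [7,14); WM=6
i=7 t=10 v=1: → [7,14); WM=9; [0,7) fires=8
i=8 t=13 v=5: → [7,14); WM=12
i=9 t=15 v=4: → [14,21); WM=14; [7,14) fires=7
i=10 t=15 v=4: → [14,21); WM=14
i=11 t=16 v=2: → [14,21); WM=15
i=12 t=19 v=1: → [14,21); WM=18
i=13 t=13 v=9: DROP (t<18-1); WM=18
i=14 t=20 v=2: → [14,21); WM=19
i=15 t=20 v=4: → [14,21); WM=19
i=16 t=21 v=3: → [21,28); WM=20
i=17 t=25 v=8: → [21,28); WM=24; [14,21) fires=4
i=18 t=26 v=3: → [21,28); WM=25
i=19 t=20 v=2: DROP (t<25-1); WM=25
i=20 t=27 v=9: → [21,28); WM=26
i=21 t=26 v=5: → [21,28); WM=26
i=22 t=24 v=5: DROP (t<26-1); WM=26

7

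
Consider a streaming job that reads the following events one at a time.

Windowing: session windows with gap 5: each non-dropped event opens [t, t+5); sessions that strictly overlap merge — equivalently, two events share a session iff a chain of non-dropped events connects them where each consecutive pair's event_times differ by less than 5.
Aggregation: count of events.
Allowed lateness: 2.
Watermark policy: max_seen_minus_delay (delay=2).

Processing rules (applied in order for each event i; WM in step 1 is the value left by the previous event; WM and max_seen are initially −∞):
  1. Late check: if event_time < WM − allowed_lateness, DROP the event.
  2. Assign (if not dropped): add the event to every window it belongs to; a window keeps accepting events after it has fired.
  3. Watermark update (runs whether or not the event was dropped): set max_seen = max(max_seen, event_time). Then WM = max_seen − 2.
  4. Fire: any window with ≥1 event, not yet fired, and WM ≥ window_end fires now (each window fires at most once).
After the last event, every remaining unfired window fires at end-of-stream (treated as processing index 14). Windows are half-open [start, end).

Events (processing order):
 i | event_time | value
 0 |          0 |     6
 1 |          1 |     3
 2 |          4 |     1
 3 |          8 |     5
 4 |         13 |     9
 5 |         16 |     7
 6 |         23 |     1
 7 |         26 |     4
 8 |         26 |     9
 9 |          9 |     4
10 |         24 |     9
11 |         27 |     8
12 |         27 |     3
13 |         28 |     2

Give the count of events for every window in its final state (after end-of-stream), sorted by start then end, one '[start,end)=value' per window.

[0,13)=4 [13,21)=2 [23,33)=7

i=0 t=0 v=6: → [0,5); WM=-2
i=1 t=1 v=3: → [0,6); WM=-1
i=2 t=4 v=1: → [0,9); WM=2
i=3 t=8 v=5: → [0,13); WM=6
i=4 t=13 v=9: → [13,18); WM=11
i=5 t=16 v=7: → [13,21); WM=14
i=6 t=23 v=1: → [23,28); WM=21
i=7 t=26 v=4: → [23,31); WM=24
i=8 t=26 v=9: → [23,31); WM=24
i=9 t=9 v=4: DROP (t<24-2); WM=24
i=10 t=24 v=9: → [23,31); WM=24
i=11 t=27 v=8: → [23,32); WM=25
i=12 t=27 v=3: → [23,32); WM=25
i=13 t=28 v=2: → [23,33); WM=26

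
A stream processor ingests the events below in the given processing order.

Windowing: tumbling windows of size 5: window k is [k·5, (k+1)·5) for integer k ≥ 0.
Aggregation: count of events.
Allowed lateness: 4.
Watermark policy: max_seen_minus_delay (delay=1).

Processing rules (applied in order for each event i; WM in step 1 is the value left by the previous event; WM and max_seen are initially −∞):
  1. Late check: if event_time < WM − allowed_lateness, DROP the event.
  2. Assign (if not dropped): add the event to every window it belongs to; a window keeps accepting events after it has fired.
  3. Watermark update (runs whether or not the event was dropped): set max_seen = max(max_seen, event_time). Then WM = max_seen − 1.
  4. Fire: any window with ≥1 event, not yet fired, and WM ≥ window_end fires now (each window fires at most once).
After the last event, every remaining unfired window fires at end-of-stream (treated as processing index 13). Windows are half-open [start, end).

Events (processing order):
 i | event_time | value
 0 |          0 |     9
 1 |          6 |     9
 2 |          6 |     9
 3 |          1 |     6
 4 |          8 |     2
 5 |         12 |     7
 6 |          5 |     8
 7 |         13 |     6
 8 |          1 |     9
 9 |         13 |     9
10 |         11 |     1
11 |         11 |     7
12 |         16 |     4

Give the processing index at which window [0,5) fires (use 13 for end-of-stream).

1

i=0 t=0 v=9: → [0,5); WM=-1
i=1 t=6 v=9: → [5,10); WM=5; [0,5) fires=1
i=2 t=6 v=9: → [5,10); WM=5
i=3 t=1 v=6: → [0,5); WM=5
i=4 t=8 v=2: → [5,10); WM=7
i=5 t=12 v=7: → [10,15); WM=11; [5,10) fires=3
i=6 t=5 v=8: DROP (t<11-4); WM=11
i=7 t=13 v=6: → [10,15); WM=12
i=8 t=1 v=9: DROP (t<12-4); WM=12
i=9 t=13 v=9: → [10,15); WM=12
i=10 t=11 v=1: → [10,15); WM=12
i=11 t=11 v=7: → [10,15); WM=12
i=12 t=16 v=4: → [15,20); WM=15; [10,15) fires=5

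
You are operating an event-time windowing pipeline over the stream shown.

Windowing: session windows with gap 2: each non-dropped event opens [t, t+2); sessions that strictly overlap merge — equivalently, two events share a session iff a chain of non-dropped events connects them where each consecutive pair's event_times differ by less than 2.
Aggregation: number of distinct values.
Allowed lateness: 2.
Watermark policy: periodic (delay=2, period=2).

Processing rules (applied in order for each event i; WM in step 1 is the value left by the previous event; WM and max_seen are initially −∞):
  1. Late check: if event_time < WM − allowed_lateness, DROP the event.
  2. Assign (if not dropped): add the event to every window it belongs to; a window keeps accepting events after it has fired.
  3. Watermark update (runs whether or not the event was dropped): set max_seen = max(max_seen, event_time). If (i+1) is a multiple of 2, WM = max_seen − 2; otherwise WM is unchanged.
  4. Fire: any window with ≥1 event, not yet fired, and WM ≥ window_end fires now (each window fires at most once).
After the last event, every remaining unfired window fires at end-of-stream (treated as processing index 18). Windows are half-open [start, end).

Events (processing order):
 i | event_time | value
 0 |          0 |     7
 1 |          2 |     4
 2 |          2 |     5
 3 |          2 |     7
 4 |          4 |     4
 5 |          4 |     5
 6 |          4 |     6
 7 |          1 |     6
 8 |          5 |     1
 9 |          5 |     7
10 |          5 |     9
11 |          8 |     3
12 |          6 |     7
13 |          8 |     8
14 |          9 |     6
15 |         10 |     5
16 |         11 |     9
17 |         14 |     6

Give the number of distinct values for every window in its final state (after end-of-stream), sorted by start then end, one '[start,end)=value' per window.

i=0 t=0 v=7: → [0,2); WM=−∞
i=1 t=2 v=4: → [2,4); WM=0
i=2 t=2 v=5: → [2,4); WM=0
i=3 t=2 v=7: → [2,4); WM=0
i=4 t=4 v=4: → [4,6); WM=0
i=5 t=4 v=5: → [4,6); WM=2
i=6 t=4 v=6: → [4,6); WM=2
i=7 t=1 v=6: → [0,4); WM=2
i=8 t=5 v=1: → [4,7); WM=2
i=9 t=5 v=7: → [4,7); WM=3
i=10 t=5 v=9: → [4,7); WM=3
i=11 t=8 v=3: → [8,10); WM=6
i=12 t=6 v=7: → [4,8); WM=6
i=13 t=8 v=8: → [8,10); WM=6
i=14 t=9 v=6: → [8,11); WM=6
i=15 t=10 v=5: → [8,12); WM=8
i=16 t=11 v=9: → [8,13); WM=8
i=17 t=14 v=6: → [14,16); WM=12

[0,4)=4 [4,8)=6 [8,13)=5 [14,16)=1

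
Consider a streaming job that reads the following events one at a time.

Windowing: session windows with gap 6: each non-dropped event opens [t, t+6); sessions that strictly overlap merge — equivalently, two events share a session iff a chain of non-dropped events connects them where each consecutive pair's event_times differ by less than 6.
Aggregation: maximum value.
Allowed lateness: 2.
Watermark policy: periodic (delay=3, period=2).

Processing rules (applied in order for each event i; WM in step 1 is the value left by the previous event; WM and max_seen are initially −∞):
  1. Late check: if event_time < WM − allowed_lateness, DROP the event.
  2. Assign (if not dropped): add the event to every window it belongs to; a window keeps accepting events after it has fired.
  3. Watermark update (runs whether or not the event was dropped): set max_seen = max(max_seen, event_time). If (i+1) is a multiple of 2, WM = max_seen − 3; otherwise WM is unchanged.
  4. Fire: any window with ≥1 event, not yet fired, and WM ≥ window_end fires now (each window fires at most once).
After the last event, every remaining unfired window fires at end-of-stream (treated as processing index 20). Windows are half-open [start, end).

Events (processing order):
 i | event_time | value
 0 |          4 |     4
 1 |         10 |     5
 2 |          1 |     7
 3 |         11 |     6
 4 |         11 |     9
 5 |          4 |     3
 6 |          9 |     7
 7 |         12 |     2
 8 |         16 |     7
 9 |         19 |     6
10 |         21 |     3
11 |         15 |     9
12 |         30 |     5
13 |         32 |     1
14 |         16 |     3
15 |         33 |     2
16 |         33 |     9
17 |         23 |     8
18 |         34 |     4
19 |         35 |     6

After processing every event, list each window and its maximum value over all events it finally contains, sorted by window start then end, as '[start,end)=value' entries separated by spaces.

[4,27)=9 [30,41)=9

i=0 t=4 v=4: → [4,10); WM=−∞
i=1 t=10 v=5: → [10,16); WM=7
i=2 t=1 v=7: DROP (t<7-2); WM=7
i=3 t=11 v=6: → [10,17); WM=8
i=4 t=11 v=9: → [10,17); WM=8
i=5 t=4 v=3: DROP (t<8-2); WM=8
i=6 t=9 v=7: → [4,17); WM=8
i=7 t=12 v=2: → [4,18); WM=9
i=8 t=16 v=7: → [4,22); WM=9
i=9 t=19 v=6: → [4,25); WM=16
i=10 t=21 v=3: → [4,27); WM=16
i=11 t=15 v=9: → [4,27); WM=18
i=12 t=30 v=5: → [30,36); WM=18
i=13 t=32 v=1: → [30,38); WM=29
i=14 t=16 v=3: DROP (t<29-2); WM=29
i=15 t=33 v=2: → [30,39); WM=30
i=16 t=33 v=9: → [30,39); WM=30
i=17 t=23 v=8: DROP (t<30-2); WM=30
i=18 t=34 v=4: → [30,40); WM=30
i=19 t=35 v=6: → [30,41); WM=32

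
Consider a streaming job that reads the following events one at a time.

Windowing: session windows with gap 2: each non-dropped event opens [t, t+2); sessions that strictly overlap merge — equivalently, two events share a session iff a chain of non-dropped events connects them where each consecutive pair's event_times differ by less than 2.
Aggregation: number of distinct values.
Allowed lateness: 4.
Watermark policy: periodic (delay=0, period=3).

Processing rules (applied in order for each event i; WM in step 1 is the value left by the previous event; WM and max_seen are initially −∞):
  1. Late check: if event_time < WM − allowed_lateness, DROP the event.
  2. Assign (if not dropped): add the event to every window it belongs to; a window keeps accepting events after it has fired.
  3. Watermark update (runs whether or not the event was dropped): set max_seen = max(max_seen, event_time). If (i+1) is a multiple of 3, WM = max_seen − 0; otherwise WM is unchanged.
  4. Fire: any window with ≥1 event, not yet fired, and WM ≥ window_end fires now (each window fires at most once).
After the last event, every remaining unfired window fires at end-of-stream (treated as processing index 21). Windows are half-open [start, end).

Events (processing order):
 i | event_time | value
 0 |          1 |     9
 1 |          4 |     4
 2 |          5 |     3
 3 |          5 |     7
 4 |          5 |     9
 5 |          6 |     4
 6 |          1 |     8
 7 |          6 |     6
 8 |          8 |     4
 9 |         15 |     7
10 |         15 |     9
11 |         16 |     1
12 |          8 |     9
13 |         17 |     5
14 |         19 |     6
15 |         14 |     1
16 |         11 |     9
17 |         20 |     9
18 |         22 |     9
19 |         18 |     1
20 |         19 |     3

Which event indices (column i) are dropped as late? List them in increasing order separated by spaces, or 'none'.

6 12 15 16

i=0 t=1 v=9: → [1,3); WM=−∞
i=1 t=4 v=4: → [4,6); WM=−∞
i=2 t=5 v=3: → [4,7); WM=5
i=3 t=5 v=7: → [4,7); WM=5
i=4 t=5 v=9: → [4,7); WM=5
i=5 t=6 v=4: → [4,8); WM=6
i=6 t=1 v=8: DROP (t<6-4); WM=6
i=7 t=6 v=6: → [4,8); WM=6
i=8 t=8 v=4: → [8,10); WM=8
i=9 t=15 v=7: → [15,17); WM=8
i=10 t=15 v=9: → [15,17); WM=8
i=11 t=16 v=1: → [15,18); WM=16
i=12 t=8 v=9: DROP (t<16-4); WM=16
i=13 t=17 v=5: → [15,19); WM=16
i=14 t=19 v=6: → [19,21); WM=19
i=15 t=14 v=1: DROP (t<19-4); WM=19
i=16 t=11 v=9: DROP (t<19-4); WM=19
i=17 t=20 v=9: → [19,22); WM=20
i=18 t=22 v=9: → [22,24); WM=20
i=19 t=18 v=1: → [15,22); WM=20
i=20 t=19 v=3: → [15,22); WM=22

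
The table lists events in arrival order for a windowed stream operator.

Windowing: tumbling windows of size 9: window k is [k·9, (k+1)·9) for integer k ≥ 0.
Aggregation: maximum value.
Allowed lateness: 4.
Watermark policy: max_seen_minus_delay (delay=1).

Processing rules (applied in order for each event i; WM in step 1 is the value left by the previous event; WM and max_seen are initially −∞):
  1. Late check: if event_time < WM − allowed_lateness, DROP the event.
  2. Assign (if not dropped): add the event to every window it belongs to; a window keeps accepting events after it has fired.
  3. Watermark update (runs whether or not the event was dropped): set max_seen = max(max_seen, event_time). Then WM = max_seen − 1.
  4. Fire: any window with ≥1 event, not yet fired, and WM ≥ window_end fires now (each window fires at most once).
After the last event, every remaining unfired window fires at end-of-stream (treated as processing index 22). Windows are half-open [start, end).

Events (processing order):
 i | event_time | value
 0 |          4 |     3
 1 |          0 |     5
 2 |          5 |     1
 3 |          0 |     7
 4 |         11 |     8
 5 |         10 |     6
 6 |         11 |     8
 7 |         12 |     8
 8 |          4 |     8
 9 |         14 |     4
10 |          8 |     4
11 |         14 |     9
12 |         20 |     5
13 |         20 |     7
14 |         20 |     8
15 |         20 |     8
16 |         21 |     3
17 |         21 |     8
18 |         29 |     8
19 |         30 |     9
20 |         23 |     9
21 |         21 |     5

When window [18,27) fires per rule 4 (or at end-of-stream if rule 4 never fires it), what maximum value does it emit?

8

i=0 t=4 v=3: → [0,9); WM=3
i=1 t=0 v=5: → [0,9); WM=3
i=2 t=5 v=1: → [0,9); WM=4
i=3 t=0 v=7: → [0,9); WM=4
i=4 t=11 v=8: → [9,18); WM=10; [0,9) fires=7
i=5 t=10 v=6: → [9,18); WM=10
i=6 t=11 v=8: → [9,18); WM=10
i=7 t=12 v=8: → [9,18); WM=11
i=8 t=4 v=8: DROP (t<11-4); WM=11
i=9 t=14 v=4: → [9,18); WM=13
i=10 t=8 v=4: DROP (t<13-4); WM=13
i=11 t=14 v=9: → [9,18); WM=13
i=12 t=20 v=5: → [18,27); WM=19; [9,18) fires=9
i=13 t=20 v=7: → [18,27); WM=19
i=14 t=20 v=8: → [18,27); WM=19
i=15 t=20 v=8: → [18,27); WM=19
i=16 t=21 v=3: → [18,27); WM=20
i=17 t=21 v=8: → [18,27); WM=20
i=18 t=29 v=8: → [27,36); WM=28; [18,27) fires=8
i=19 t=30 v=9: → [27,36); WM=29
i=20 t=23 v=9: DROP (t<29-4); WM=29
i=21 t=21 v=5: DROP (t<29-4); WM=29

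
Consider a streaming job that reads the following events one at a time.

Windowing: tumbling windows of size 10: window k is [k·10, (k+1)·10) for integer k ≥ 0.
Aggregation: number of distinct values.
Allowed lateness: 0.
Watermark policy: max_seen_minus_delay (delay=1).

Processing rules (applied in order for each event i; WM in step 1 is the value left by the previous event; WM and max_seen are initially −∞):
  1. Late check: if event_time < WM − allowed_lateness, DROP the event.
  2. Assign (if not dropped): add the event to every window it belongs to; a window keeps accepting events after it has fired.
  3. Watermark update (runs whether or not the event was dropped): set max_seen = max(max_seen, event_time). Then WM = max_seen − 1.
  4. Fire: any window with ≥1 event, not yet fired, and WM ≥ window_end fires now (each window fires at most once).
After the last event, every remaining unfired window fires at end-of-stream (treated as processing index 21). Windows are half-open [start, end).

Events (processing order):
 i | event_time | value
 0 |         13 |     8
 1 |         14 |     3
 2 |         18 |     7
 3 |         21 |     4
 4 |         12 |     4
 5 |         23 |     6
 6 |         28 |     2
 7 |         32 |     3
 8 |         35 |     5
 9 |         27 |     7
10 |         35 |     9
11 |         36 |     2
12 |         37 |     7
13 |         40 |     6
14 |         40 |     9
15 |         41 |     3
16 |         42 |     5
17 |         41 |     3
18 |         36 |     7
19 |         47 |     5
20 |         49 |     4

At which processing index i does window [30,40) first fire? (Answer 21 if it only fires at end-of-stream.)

15

i=0 t=13 v=8: → [10,20); WM=12
i=1 t=14 v=3: → [10,20); WM=13
i=2 t=18 v=7: → [10,20); WM=17
i=3 t=21 v=4: → [20,30); WM=20; [10,20) fires=3
i=4 t=12 v=4: DROP (t<20-0); WM=20
i=5 t=23 v=6: → [20,30); WM=22
i=6 t=28 v=2: → [20,30); WM=27
i=7 t=32 v=3: → [30,40); WM=31; [20,30) fires=3
i=8 t=35 v=5: → [30,40); WM=34
i=9 t=27 v=7: DROP (t<34-0); WM=34
i=10 t=35 v=9: → [30,40); WM=34
i=11 t=36 v=2: → [30,40); WM=35
i=12 t=37 v=7: → [30,40); WM=36
i=13 t=40 v=6: → [40,50); WM=39
i=14 t=40 v=9: → [40,50); WM=39
i=15 t=41 v=3: → [40,50); WM=40; [30,40) fires=5
i=16 t=42 v=5: → [40,50); WM=41
i=17 t=41 v=3: → [40,50); WM=41
i=18 t=36 v=7: DROP (t<41-0); WM=41
i=19 t=47 v=5: → [40,50); WM=46
i=20 t=49 v=4: → [40,50); WM=48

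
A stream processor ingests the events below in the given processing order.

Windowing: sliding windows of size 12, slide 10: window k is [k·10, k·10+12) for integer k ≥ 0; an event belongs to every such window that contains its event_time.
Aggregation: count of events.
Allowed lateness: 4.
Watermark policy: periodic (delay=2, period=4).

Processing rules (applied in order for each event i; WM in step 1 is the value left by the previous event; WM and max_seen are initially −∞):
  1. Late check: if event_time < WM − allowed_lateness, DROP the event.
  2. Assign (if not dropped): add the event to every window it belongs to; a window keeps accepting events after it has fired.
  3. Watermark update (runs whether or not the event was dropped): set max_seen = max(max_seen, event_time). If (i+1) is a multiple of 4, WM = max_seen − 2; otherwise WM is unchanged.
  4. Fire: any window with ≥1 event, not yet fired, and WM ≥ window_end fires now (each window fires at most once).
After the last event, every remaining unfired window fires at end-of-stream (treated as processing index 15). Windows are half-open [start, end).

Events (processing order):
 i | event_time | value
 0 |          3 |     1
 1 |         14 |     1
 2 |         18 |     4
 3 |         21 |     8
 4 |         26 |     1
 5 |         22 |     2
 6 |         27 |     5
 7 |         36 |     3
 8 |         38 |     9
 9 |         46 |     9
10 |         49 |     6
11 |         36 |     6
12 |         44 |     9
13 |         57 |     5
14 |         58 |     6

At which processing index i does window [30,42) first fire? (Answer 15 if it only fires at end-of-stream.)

11

i=0 t=3 v=1: → [0,12); WM=−∞
i=1 t=14 v=1: → [10,22); WM=−∞
i=2 t=18 v=4: → [10,22); WM=−∞
i=3 t=21 v=8: → [20,32),[10,22); WM=19; [0,12) fires=1
i=4 t=26 v=1: → [20,32); WM=19
i=5 t=22 v=2: → [20,32); WM=19
i=6 t=27 v=5: → [20,32); WM=19
i=7 t=36 v=3: → [30,42); WM=34; [10,22) fires=3 [20,32) fires=4
i=8 t=38 v=9: → [30,42); WM=34
i=9 t=46 v=9: → [40,52); WM=34
i=10 t=49 v=6: → [40,52); WM=34
i=11 t=36 v=6: → [30,42); WM=47; [30,42) fires=3
i=12 t=44 v=9: → [40,52); WM=47
i=13 t=57 v=5: → [50,62); WM=47
i=14 t=58 v=6: → [50,62); WM=47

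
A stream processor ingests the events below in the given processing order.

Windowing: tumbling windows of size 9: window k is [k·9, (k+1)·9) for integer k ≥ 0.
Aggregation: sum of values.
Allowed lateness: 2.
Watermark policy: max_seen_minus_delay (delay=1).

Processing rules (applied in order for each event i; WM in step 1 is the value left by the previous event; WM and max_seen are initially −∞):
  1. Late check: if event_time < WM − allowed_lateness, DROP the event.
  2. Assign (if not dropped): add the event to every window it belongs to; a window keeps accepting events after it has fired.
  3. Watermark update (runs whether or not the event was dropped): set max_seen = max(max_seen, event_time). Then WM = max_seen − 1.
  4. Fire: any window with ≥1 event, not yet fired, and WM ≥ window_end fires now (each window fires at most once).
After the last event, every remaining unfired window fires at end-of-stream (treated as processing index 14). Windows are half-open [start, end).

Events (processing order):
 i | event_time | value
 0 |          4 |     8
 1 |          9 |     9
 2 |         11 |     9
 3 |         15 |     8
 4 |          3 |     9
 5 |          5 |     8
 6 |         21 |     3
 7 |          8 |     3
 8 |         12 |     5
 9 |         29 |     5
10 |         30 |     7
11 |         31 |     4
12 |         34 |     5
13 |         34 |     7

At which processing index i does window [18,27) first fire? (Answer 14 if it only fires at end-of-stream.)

9

i=0 t=4 v=8: → [0,9); WM=3
i=1 t=9 v=9: → [9,18); WM=8
i=2 t=11 v=9: → [9,18); WM=10; [0,9) fires=8
i=3 t=15 v=8: → [9,18); WM=14
i=4 t=3 v=9: DROP (t<14-2); WM=14
i=5 t=5 v=8: DROP (t<14-2); WM=14
i=6 t=21 v=3: → [18,27); WM=20; [9,18) fires=26
i=7 t=8 v=3: DROP (t<20-2); WM=20
i=8 t=12 v=5: DROP (t<20-2); WM=20
i=9 t=29 v=5: → [27,36); WM=28; [18,27) fires=3
i=10 t=30 v=7: → [27,36); WM=29
i=11 t=31 v=4: → [27,36); WM=30
i=12 t=34 v=5: → [27,36); WM=33
i=13 t=34 v=7: → [27,36); WM=33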